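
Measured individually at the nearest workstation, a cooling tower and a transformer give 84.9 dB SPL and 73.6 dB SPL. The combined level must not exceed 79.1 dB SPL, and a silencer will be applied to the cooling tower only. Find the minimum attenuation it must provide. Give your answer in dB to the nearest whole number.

7 dB

The untreated sources together contribute 10^(73.6/10) = 2.291e+07, i.e. 73.60 dB SPL.
To meet 79.1 dB SPL overall, the treated cooling tower may contribute at most 10^(79.1/10) − 2.291e+07 = 5.837e+07, i.e. 77.66 dB SPL.
Required insertion loss = 84.9 − 77.66 = 7.24 dB.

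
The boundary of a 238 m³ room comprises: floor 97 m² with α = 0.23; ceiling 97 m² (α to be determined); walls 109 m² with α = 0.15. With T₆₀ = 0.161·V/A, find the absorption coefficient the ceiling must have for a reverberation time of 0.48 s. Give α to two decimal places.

0.42

Required total absorption A = 0.161·238/0.48 = 79.83 m².
Absorption from the other surfaces = 97·0.23 + 109·0.15 = 38.66 m², so the ceiling must supply 41.17 m² over 97 m².
α = 41.17/97 = 0.424.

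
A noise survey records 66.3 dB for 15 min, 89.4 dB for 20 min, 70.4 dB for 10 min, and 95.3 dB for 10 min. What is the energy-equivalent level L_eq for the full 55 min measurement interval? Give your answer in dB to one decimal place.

L_eq = 10·log₁₀[(1/T)·Σ tᵢ·10^(Lᵢ/10)] with T = 55 min.
Σ tᵢ·10^(Lᵢ/10) = 15·10^(66.3/10) + 20·10^(89.4/10) + 10·10^(70.4/10) + 10·10^(95.3/10) = 5.148e+10.
L_eq = 10·log₁₀(5.148e+10/55) = 89.71 dB.

89.7 dB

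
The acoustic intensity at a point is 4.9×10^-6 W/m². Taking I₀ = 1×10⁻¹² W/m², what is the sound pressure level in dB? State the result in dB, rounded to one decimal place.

66.9 dB

I/I₀ = 4.9×10^-6/10⁻¹² = 4.9×10^6, and L = 10·log₁₀(I/I₀).
L = 10·(0.6902 + 6) = 66.90 dB.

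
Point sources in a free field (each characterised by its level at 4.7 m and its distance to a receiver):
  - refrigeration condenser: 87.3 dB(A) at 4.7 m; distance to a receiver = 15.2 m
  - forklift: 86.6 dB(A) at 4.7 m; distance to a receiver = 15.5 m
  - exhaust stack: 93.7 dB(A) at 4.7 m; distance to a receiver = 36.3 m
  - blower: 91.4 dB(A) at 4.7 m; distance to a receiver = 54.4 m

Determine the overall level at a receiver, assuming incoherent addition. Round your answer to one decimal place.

81.6 dB(A)

First find each source's level at the receiver (point-source: −20·log₁₀(r/r_ref)), then combine on an intensity basis.
refrigeration condenser: 87.3 − 20·log₁₀(15.2/4.7) = 87.3 − 10.19 = 77.11 dB(A).
forklift: 86.6 − 20·log₁₀(15.5/4.7) = 86.6 − 10.36 = 76.24 dB(A).
exhaust stack: 93.7 − 20·log₁₀(36.3/4.7) = 93.7 − 17.76 = 75.94 dB(A).
blower: 91.4 − 20·log₁₀(54.4/4.7) = 91.4 − 21.27 = 70.13 dB(A).
Σ 10^(L/10) = 1.430e+08 → L_total = 10·log₁₀(1.430e+08) = 81.55 dB(A).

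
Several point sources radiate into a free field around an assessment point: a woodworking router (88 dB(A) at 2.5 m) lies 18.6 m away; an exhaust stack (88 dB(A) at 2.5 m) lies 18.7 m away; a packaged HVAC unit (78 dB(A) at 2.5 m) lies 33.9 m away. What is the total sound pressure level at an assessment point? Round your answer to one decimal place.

First find each source's level at the receiver (point-source: −20·log₁₀(r/r_ref)), then combine on an intensity basis.
woodworking router: 88 − 20·log₁₀(18.6/2.5) = 88 − 17.43 = 70.57 dB(A).
exhaust stack: 88 − 20·log₁₀(18.7/2.5) = 88 − 17.48 = 70.52 dB(A).
packaged HVAC unit: 78 − 20·log₁₀(33.9/2.5) = 78 − 22.65 = 55.35 dB(A).
Σ 10^(L/10) = 2.302e+07 → L_total = 10·log₁₀(2.302e+07) = 73.62 dB(A).

73.6 dB(A)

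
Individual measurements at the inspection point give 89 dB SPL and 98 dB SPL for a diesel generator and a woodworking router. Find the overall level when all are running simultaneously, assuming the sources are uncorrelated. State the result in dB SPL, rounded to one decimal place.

98.5 dB SPL

For uncorrelated sources the intensities add, so convert each level to linear form, sum, and take 10·log₁₀ of the total.
Σ 10^(L/10) = 10^(89/10) + 10^(98/10) = 7.104e+09.
L_total = 10·log₁₀(7.104e+09) = 98.51 dB SPL.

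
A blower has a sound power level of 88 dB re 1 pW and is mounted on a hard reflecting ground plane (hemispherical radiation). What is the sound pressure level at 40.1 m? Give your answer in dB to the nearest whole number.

The power spreads over a hemisphere of area 2π·r², so L_p = L_w − 10·log₁₀(2π·r²).
2π·r² = 1.01e+04 m², 10·log₁₀ of that is 40.045 dB.
L_p = 88 − 40.045 = 47.96 dB.

48 dB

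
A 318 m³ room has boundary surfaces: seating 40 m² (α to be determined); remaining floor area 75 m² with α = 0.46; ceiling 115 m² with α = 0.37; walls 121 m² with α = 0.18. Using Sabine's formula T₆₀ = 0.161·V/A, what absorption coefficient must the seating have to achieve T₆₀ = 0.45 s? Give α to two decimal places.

0.37

Required total absorption A = 0.161·318/0.45 = 113.77 m².
Absorption from the other surfaces = 75·0.46 + 115·0.37 + 121·0.18 = 98.83 m², so the seating must supply 14.94 m² over 40 m².
α = 14.94/40 = 0.374.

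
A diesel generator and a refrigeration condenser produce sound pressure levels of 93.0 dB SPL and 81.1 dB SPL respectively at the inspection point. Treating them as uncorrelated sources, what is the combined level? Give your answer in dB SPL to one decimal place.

93.3 dB SPL

For uncorrelated sources the intensities add, so convert each level to linear form, sum, and take 10·log₁₀ of the total.
Σ 10^(L/10) = 10^(93.0/10) + 10^(81.1/10) = 2.124e+09.
L_total = 10·log₁₀(2.124e+09) = 93.27 dB SPL.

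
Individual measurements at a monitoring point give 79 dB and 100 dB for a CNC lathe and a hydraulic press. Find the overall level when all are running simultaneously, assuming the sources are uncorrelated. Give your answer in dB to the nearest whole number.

For uncorrelated sources the intensities add, so convert each level to linear form, sum, and take 10·log₁₀ of the total.
Σ 10^(L/10) = 10^(79/10) + 10^(100/10) = 1.008e+10.
L_total = 10·log₁₀(1.008e+10) = 100.03 dB.

100 dB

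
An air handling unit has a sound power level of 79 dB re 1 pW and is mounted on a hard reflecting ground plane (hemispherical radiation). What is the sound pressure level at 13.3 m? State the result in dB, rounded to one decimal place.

Free-field hemispherical radiation: L_p = L_w − 10·log₁₀(2π·r²), r = 13.3 m.
2π·r² = 1111 m², 10·log₁₀ of that is 30.459 dB.
L_p = 79 − 30.459 = 48.54 dB.

48.5 dB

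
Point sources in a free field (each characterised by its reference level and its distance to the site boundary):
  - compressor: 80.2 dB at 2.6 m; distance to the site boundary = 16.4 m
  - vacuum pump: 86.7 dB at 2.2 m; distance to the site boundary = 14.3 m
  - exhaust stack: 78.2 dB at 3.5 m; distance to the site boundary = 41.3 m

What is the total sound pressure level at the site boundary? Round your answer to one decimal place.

First find each source's level at the receiver (point-source: −20·log₁₀(r/r_ref)), then combine on an intensity basis.
compressor: 80.2 − 20·log₁₀(16.4/2.6) = 80.2 − 16.00 = 64.20 dB.
vacuum pump: 86.7 − 20·log₁₀(14.3/2.2) = 86.7 − 16.26 = 70.44 dB.
exhaust stack: 78.2 − 20·log₁₀(41.3/3.5) = 78.2 − 21.44 = 56.76 dB.
Σ 10^(L/10) = 1.418e+07 → L_total = 10·log₁₀(1.418e+07) = 71.52 dB.

71.5 dB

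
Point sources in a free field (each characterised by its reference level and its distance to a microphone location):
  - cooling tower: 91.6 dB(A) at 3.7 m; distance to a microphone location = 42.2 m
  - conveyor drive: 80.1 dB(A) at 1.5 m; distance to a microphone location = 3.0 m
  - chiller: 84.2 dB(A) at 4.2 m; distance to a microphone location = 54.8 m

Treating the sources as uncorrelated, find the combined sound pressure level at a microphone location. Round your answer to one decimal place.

Propagate each source to the receiver with L = L_ref − 20·log₁₀(r/r_ref), then add intensities.
cooling tower: 91.6 − 20·log₁₀(42.2/3.7) = 91.6 − 21.14 = 70.46 dB(A).
conveyor drive: 80.1 − 20·log₁₀(3.0/1.5) = 80.1 − 6.02 = 74.08 dB(A).
chiller: 84.2 − 20·log₁₀(54.8/4.2) = 84.2 − 22.31 = 61.89 dB(A).
Σ 10^(L/10) = 3.824e+07 → L_total = 10·log₁₀(3.824e+07) = 75.83 dB(A).

75.8 dB(A)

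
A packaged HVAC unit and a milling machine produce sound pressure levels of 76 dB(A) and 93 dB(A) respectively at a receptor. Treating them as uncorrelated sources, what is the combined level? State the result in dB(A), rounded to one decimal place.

93.1 dB(A)

For uncorrelated sources the intensities add, so convert each level to linear form, sum, and take 10·log₁₀ of the total.
Σ 10^(L/10) = 10^(76/10) + 10^(93/10) = 2.035e+09.
L_total = 10·log₁₀(2.035e+09) = 93.09 dB(A).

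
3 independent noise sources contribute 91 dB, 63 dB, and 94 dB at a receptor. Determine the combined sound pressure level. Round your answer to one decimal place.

For uncorrelated sources the intensities add, so convert each level to linear form, sum, and take 10·log₁₀ of the total.
Σ 10^(L/10) = 10^(91/10) + 10^(63/10) + 10^(94/10) = 3.773e+09.
L_total = 10·log₁₀(3.773e+09) = 95.77 dB.

95.8 dB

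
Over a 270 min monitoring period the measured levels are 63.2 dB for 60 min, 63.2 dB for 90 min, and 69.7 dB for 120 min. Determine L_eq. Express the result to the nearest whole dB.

67 dB

The energy average is taken in the linear domain: L_eq = 10·log₁₀[(Σ tᵢ·10^(Lᵢ/10))/T], T = 270 min.
Σ tᵢ·10^(Lᵢ/10) = 60·10^(63.2/10) + 90·10^(63.2/10) + 120·10^(69.7/10) = 1.433e+09.
L_eq = 10·log₁₀(1.433e+09/270) = 67.25 dB.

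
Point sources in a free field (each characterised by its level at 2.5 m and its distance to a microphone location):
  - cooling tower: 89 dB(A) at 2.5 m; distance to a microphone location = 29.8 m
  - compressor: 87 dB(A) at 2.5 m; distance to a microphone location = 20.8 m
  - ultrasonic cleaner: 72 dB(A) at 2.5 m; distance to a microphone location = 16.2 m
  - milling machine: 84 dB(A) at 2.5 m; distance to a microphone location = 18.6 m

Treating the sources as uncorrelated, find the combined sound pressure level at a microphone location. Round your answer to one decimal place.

First find each source's level at the receiver (point-source: −20·log₁₀(r/r_ref)), then combine on an intensity basis.
cooling tower: 89 − 20·log₁₀(29.8/2.5) = 89 − 21.53 = 67.47 dB(A).
compressor: 87 − 20·log₁₀(20.8/2.5) = 87 − 18.40 = 68.60 dB(A).
ultrasonic cleaner: 72 − 20·log₁₀(16.2/2.5) = 72 − 16.23 = 55.77 dB(A).
milling machine: 84 − 20·log₁₀(18.6/2.5) = 84 − 17.43 = 66.57 dB(A).
Σ 10^(L/10) = 1.775e+07 → L_total = 10·log₁₀(1.775e+07) = 72.49 dB(A).

72.5 dB(A)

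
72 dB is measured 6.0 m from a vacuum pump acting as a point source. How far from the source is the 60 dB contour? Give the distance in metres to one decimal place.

23.9 m

The 12.0 dB drop corresponds to a distance ratio of 10^(12.0/20) for a point source.
r₂ = 6.0·10^((72−60)/20) = 6.0·10^(12.0/20) = 23.89 m.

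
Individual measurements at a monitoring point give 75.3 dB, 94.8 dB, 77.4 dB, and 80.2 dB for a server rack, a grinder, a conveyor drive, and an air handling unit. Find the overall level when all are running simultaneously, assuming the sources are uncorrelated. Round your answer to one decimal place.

Incoherent sources combine by intensity addition: L_total = 10·log₁₀(Σ 10^(L_i/10)).
Σ 10^(L/10) = 10^(75.3/10) + 10^(94.8/10) + 10^(77.4/10) + 10^(80.2/10) = 3.214e+09.
L_total = 10·log₁₀(3.214e+09) = 95.07 dB.

95.1 dB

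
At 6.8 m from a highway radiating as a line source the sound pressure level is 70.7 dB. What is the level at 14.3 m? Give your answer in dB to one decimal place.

For a line source, L₂ = L₁ − 10·log₁₀(r₂/r₁).
L₂ = 70.7 − 10·log₁₀(14.3/6.8) = 70.7 − 3.228 = 67.47 dB.

67.5 dB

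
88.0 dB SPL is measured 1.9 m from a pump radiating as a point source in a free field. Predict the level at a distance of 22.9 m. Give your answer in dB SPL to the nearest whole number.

For a point source, L₂ = L₁ − 20·log₁₀(r₂/r₁).
L₂ = 88.0 − 20·log₁₀(22.9/1.9) = 88.0 − 21.622 = 66.38 dB SPL.

66 dB SPL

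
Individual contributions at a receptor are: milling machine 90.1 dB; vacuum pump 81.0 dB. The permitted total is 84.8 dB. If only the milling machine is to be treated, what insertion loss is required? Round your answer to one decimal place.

Fixed contribution from the other source: Σ 10^(L/10) = 10^(81.0/10) = 1.259e+08 (81.00 dB).
The limit corresponds to 10^(84.8/10) = 3.020e+08; subtracting the fixed part leaves 1.761e+08 for the milling machine, i.e. 82.46 dB.
So the milling machine must be reduced from 90.1 to 82.46 dB: IL = 7.64 dB.

7.6 dB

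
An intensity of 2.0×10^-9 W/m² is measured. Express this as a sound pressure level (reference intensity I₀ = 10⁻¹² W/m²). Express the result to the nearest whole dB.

33 dB

L = 10·log₁₀(I/I₀) = 10·log₁₀(2.0×10^-9/10⁻¹²) = 10·log₁₀(2.0×10^3).
L = 10·(0.3010 + 3) = 33.01 dB.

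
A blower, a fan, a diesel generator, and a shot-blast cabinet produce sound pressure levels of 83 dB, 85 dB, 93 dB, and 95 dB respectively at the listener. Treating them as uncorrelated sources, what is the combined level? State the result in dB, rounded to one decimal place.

97.5 dB

For uncorrelated sources the intensities add, so convert each level to linear form, sum, and take 10·log₁₀ of the total.
Σ 10^(L/10) = 10^(83/10) + 10^(85/10) + 10^(93/10) + 10^(95/10) = 5.673e+09.
L_total = 10·log₁₀(5.673e+09) = 97.54 dB.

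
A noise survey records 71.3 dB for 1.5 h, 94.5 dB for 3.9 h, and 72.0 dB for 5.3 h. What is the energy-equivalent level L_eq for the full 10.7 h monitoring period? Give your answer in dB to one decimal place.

L_eq = 10·log₁₀[(1/T)·Σ tᵢ·10^(Lᵢ/10)] with T = 10.7 h.
Σ tᵢ·10^(Lᵢ/10) = 1.5·10^(71.3/10) + 3.9·10^(94.5/10) + 5.3·10^(72.0/10) = 1.110e+10.
L_eq = 10·log₁₀(1.110e+10/10.7) = 90.16 dB.

90.2 dB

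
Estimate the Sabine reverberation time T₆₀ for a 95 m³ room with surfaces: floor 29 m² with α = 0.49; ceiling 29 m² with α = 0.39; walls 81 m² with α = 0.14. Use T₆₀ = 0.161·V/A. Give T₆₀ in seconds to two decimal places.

A = Σ Sᵢαᵢ = 29·0.49 + 29·0.39 + 81·0.14 = 36.86 m².
T₆₀ = 0.161·V/A = 0.161·95/36.86 = 0.415 s.

0.41 s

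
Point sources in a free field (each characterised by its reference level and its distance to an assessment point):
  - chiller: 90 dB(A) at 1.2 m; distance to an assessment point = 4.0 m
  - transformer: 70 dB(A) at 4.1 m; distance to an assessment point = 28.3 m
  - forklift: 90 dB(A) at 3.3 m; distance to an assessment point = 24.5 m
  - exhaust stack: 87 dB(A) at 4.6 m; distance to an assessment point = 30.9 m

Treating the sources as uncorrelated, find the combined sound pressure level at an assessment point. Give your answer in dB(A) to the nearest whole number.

Apply inverse-square spreading to bring every level to the receiver, then sum 10^(L/10).
chiller: 90 − 20·log₁₀(4.0/1.2) = 90 − 10.46 = 79.54 dB(A).
transformer: 70 − 20·log₁₀(28.3/4.1) = 70 − 16.78 = 53.22 dB(A).
forklift: 90 − 20·log₁₀(24.5/3.3) = 90 − 17.41 = 72.59 dB(A).
exhaust stack: 87 − 20·log₁₀(30.9/4.6) = 87 − 16.54 = 70.46 dB(A).
Σ 10^(L/10) = 1.195e+08 → L_total = 10·log₁₀(1.195e+08) = 80.77 dB(A).

81 dB(A)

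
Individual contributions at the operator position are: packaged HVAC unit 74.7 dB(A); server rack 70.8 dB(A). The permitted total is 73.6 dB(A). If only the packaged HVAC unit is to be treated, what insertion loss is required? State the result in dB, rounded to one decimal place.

4.3 dB

The untreated sources together contribute 10^(70.8/10) = 1.202e+07, i.e. 70.80 dB(A).
To meet 73.6 dB(A) overall, the treated packaged HVAC unit may contribute at most 10^(73.6/10) − 1.202e+07 = 1.089e+07, i.e. 70.37 dB(A).
Required insertion loss = 74.7 − 70.37 = 4.33 dB.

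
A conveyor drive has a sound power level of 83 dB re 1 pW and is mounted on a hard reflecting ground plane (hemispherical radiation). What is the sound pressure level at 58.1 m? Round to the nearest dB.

40 dB

The power spreads over a hemisphere of area 2π·r², so L_p = L_w − 10·log₁₀(2π·r²).
2π·r² = 2.121e+04 m², 10·log₁₀ of that is 43.265 dB.
L_p = 83 − 43.265 = 39.73 dB.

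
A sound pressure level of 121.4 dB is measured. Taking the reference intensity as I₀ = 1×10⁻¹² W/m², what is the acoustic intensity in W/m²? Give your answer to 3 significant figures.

1.38 W/m²

L = 10·log₁₀(I/I₀) ⇒ I = I₀·10^(L/10) = 10⁻¹² × 10^12.14.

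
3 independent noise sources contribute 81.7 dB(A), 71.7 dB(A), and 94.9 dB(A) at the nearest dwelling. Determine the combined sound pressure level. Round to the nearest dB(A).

95 dB(A)

For uncorrelated sources the intensities add, so convert each level to linear form, sum, and take 10·log₁₀ of the total.
Σ 10^(L/10) = 10^(81.7/10) + 10^(71.7/10) + 10^(94.9/10) = 3.253e+09.
L_total = 10·log₁₀(3.253e+09) = 95.12 dB(A).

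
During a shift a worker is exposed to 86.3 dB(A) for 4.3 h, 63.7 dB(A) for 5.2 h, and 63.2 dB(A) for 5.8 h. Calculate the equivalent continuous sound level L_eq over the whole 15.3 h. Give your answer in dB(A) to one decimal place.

80.8 dB(A)

The energy average is taken in the linear domain: L_eq = 10·log₁₀[(Σ tᵢ·10^(Lᵢ/10))/T], T = 15.3 h.
Σ tᵢ·10^(Lᵢ/10) = 4.3·10^(86.3/10) + 5.2·10^(63.7/10) + 5.8·10^(63.2/10) = 1.859e+09.
L_eq = 10·log₁₀(1.859e+09/15.3) = 80.84 dB(A).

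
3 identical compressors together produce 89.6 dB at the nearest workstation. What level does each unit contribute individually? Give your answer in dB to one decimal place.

84.8 dB

3 equal contributions raise the level by 10·log₁₀ 3 = 4.771 dB, so each unit alone gives 89.6 − 4.771.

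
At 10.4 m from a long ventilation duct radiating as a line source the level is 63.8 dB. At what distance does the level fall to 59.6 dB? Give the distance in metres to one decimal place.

For a line source L₁ − L₂ = 10·log₁₀(r₂/r₁), so r₂ = r₁·10^((L₁−L₂)/10).
r₂ = 10.4·10^((63.8−59.6)/10) = 10.4·10^(4.2/10) = 27.35 m.

27.4 m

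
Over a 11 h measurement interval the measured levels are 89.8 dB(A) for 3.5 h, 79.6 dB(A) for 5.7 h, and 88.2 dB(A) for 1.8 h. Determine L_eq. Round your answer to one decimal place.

86.6 dB(A)

L_eq = 10·log₁₀[(1/T)·Σ tᵢ·10^(Lᵢ/10)] with T = 11 h.
Σ tᵢ·10^(Lᵢ/10) = 3.5·10^(89.8/10) + 5.7·10^(79.6/10) + 1.8·10^(88.2/10) = 5.052e+09.
L_eq = 10·log₁₀(5.052e+09/11) = 86.62 dB(A).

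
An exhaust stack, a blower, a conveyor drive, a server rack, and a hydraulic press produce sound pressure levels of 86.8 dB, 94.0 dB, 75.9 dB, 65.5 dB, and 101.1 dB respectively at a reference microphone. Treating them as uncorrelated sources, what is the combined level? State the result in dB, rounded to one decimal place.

Incoherent sources combine by intensity addition: L_total = 10·log₁₀(Σ 10^(L_i/10)).
Σ 10^(L/10) = 10^(86.8/10) + 10^(94.0/10) + 10^(75.9/10) + 10^(65.5/10) + 10^(101.1/10) = 1.592e+10.
L_total = 10·log₁₀(1.592e+10) = 102.02 dB.

102.0 dB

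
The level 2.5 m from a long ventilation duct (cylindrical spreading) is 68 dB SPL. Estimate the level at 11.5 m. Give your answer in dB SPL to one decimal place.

61.4 dB SPL

Cylindrical spreading from a line source gives a 10·log₁₀(r₂/r₁) drop.
L₂ = 68 − 10·log₁₀(11.5/2.5) = 68 − 6.628 = 61.37 dB SPL.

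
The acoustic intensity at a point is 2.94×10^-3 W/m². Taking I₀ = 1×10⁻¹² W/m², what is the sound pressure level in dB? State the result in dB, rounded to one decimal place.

Dividing by I₀ shifts the exponent by 12: I/I₀ = 2.94×10^9.
L = 10·(0.4683 + 9) = 94.68 dB.

94.7 dB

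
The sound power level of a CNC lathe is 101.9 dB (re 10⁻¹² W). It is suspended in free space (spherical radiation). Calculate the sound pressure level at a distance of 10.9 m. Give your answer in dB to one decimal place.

70.2 dB

L_p = L_w − 10·log₁₀(4π·r²) with r = 10.9 m.
4π·r² = 1493 m², 10·log₁₀ of that is 31.741 dB.
L_p = 101.9 − 31.741 = 70.16 dB.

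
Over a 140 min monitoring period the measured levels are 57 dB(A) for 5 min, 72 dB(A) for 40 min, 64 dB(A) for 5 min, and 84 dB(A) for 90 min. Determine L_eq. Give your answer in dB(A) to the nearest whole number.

82 dB(A)

L_eq = 10·log₁₀[(1/T)·Σ tᵢ·10^(Lᵢ/10)] with T = 140 min.
Σ tᵢ·10^(Lᵢ/10) = 5·10^(57/10) + 40·10^(72/10) + 5·10^(64/10) + 90·10^(84/10) = 2.326e+10.
L_eq = 10·log₁₀(2.326e+10/140) = 82.20 dB(A).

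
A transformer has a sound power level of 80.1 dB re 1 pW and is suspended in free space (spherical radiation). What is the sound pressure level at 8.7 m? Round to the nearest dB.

50 dB

L_p = L_w − 10·log₁₀(4π·r²) with r = 8.7 m.
4π·r² = 951.1 m², 10·log₁₀ of that is 29.782 dB.
L_p = 80.1 − 29.782 = 50.32 dB.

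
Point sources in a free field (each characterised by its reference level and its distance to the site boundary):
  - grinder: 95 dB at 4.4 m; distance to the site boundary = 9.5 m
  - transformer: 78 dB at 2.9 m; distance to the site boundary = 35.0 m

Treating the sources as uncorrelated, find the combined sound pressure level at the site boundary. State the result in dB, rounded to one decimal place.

88.3 dB

First find each source's level at the receiver (point-source: −20·log₁₀(r/r_ref)), then combine on an intensity basis.
grinder: 95 − 20·log₁₀(9.5/4.4) = 95 − 6.69 = 88.31 dB.
transformer: 78 − 20·log₁₀(35.0/2.9) = 78 − 21.63 = 56.37 dB.
Σ 10^(L/10) = 6.788e+08 → L_total = 10·log₁₀(6.788e+08) = 88.32 dB.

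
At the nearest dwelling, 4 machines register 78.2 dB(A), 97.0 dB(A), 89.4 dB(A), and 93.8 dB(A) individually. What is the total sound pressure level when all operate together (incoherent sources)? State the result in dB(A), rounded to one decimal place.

99.2 dB(A)

For uncorrelated sources the intensities add, so convert each level to linear form, sum, and take 10·log₁₀ of the total.
Σ 10^(L/10) = 10^(78.2/10) + 10^(97.0/10) + 10^(89.4/10) + 10^(93.8/10) = 8.348e+09.
L_total = 10·log₁₀(8.348e+09) = 99.22 dB(A).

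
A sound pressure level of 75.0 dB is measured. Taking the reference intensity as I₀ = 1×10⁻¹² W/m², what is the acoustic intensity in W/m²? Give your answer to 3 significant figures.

L = 10·log₁₀(I/I₀) ⇒ I = I₀·10^(L/10) = 10⁻¹² × 10^7.50.

3.16e-05 W/m²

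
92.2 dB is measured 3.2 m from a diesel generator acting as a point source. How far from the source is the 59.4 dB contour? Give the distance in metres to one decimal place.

For a point source L₁ − L₂ = 20·log₁₀(r₂/r₁), so r₂ = r₁·10^((L₁−L₂)/20).
r₂ = 3.2·10^((92.2−59.4)/20) = 3.2·10^(32.8/20) = 139.69 m.

139.7 m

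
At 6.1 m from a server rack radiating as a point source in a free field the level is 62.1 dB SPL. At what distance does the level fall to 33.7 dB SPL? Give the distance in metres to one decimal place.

The 28.4 dB drop corresponds to a distance ratio of 10^(28.4/20) for a point source.
r₂ = 6.1·10^((62.1−33.7)/20) = 6.1·10^(28.4/20) = 160.45 m.

160.4 m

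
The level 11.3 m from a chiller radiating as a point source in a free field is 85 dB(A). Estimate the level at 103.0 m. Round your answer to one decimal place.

Point-source attenuation: ΔL = 20·log₁₀(r₂/r₁) = 20·log₁₀(103.0/11.3) = 19.195 dB.
L₂ = 85 − 20·log₁₀(103.0/11.3) = 85 − 19.195 = 65.80 dB(A).

65.8 dB(A)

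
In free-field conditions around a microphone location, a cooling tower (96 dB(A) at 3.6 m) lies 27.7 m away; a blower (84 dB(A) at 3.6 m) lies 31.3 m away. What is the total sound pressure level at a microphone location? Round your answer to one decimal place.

First find each source's level at the receiver (point-source: −20·log₁₀(r/r_ref)), then combine on an intensity basis.
cooling tower: 96 − 20·log₁₀(27.7/3.6) = 96 − 17.72 = 78.28 dB(A).
blower: 84 − 20·log₁₀(31.3/3.6) = 84 − 18.78 = 65.22 dB(A).
Σ 10^(L/10) = 7.057e+07 → L_total = 10·log₁₀(7.057e+07) = 78.49 dB(A).

78.5 dB(A)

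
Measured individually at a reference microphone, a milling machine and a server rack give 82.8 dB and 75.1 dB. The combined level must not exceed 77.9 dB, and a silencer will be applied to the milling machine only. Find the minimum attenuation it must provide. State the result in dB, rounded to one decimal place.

8.1 dB

The untreated sources together contribute 10^(75.1/10) = 3.236e+07, i.e. 75.10 dB.
The limit corresponds to 10^(77.9/10) = 6.166e+07; subtracting the fixed part leaves 2.930e+07 for the milling machine, i.e. 74.67 dB.
Required insertion loss = 82.8 − 74.67 = 8.13 dB.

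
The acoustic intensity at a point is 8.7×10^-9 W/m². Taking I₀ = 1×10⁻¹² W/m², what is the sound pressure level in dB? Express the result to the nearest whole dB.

I/I₀ = 8.7×10^-9/10⁻¹² = 8.7×10^3, and L = 10·log₁₀(I/I₀).
L = 10·(0.9395 + 3) = 39.40 dB.

39 dB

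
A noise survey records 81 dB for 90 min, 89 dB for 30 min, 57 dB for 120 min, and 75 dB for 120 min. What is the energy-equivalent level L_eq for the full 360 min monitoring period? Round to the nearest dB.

80 dB

The energy average is taken in the linear domain: L_eq = 10·log₁₀[(Σ tᵢ·10^(Lᵢ/10))/T], T = 360 min.
Σ tᵢ·10^(Lᵢ/10) = 90·10^(81/10) + 30·10^(89/10) + 120·10^(57/10) + 120·10^(75/10) = 3.902e+10.
L_eq = 10·log₁₀(3.902e+10/360) = 80.35 dB.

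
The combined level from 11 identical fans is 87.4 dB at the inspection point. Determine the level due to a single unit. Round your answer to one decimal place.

77.0 dB

Dividing the total intensity by 11 lowers the level by 10·log₁₀ 11 = 10.414 dB: L₁ = 87.4 − 10.414.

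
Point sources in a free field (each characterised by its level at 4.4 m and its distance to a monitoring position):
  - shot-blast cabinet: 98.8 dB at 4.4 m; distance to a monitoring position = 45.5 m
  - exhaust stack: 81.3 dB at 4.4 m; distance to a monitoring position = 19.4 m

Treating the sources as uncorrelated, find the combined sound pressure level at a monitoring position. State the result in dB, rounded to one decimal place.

78.9 dB

Apply inverse-square spreading to bring every level to the receiver, then sum 10^(L/10).
shot-blast cabinet: 98.8 − 20·log₁₀(45.5/4.4) = 98.8 − 20.29 = 78.51 dB.
exhaust stack: 81.3 − 20·log₁₀(19.4/4.4) = 81.3 − 12.89 = 68.41 dB.
Σ 10^(L/10) = 7.788e+07 → L_total = 10·log₁₀(7.788e+07) = 78.91 dB.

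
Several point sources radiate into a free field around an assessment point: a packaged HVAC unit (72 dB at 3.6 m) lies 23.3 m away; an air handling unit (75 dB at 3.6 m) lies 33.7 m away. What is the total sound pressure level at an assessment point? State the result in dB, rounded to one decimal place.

58.7 dB

First find each source's level at the receiver (point-source: −20·log₁₀(r/r_ref)), then combine on an intensity basis.
packaged HVAC unit: 72 − 20·log₁₀(23.3/3.6) = 72 − 16.22 = 55.78 dB.
air handling unit: 75 − 20·log₁₀(33.7/3.6) = 75 − 19.43 = 55.57 dB.
Σ 10^(L/10) = 7.392e+05 → L_total = 10·log₁₀(7.392e+05) = 58.69 dB.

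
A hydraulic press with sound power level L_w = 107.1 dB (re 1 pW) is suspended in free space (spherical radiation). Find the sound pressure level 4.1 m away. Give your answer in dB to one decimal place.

L_p = L_w − 10·log₁₀(4π·r²) with r = 4.1 m.
4π·r² = 211.2 m², 10·log₁₀ of that is 23.248 dB.
L_p = 107.1 − 23.248 = 83.85 dB.

83.9 dB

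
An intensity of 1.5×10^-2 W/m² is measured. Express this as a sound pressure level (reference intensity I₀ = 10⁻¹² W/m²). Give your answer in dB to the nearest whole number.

L = 10·log₁₀(I/I₀) = 10·log₁₀(1.5×10^-2/10⁻¹²) = 10·log₁₀(1.5×10^10).
L = 10·(0.1761 + 10) = 101.76 dB.

102 dB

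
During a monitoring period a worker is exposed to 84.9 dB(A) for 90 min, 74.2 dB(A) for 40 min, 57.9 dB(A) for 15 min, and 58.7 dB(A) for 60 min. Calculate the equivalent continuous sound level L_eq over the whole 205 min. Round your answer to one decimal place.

81.5 dB(A)

Weight each interval's intensity by its duration and average over T = 205 min:
Σ tᵢ·10^(Lᵢ/10) = 90·10^(84.9/10) + 40·10^(74.2/10) + 15·10^(57.9/10) + 60·10^(58.7/10) = 2.892e+10.
L_eq = 10·log₁₀(2.892e+10/205) = 81.49 dB(A).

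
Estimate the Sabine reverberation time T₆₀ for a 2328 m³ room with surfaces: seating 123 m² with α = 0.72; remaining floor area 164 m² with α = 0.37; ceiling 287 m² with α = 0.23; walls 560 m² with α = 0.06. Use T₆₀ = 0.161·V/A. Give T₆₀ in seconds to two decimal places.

Summing Sᵢαᵢ: 123·0.72 + 164·0.37 + 287·0.23 + 560·0.06 = 248.85 m².
T₆₀ = 0.161 × 2328 / 248.85 = 1.506 s.

1.51 s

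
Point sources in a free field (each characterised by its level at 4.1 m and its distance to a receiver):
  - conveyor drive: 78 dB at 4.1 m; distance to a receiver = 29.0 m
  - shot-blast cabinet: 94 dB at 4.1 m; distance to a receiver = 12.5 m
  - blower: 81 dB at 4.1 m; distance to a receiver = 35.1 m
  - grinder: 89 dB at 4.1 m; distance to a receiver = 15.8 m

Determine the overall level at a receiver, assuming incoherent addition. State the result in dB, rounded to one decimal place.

85.1 dB

First find each source's level at the receiver (point-source: −20·log₁₀(r/r_ref)), then combine on an intensity basis.
conveyor drive: 78 − 20·log₁₀(29.0/4.1) = 78 − 16.99 = 61.01 dB.
shot-blast cabinet: 94 − 20·log₁₀(12.5/4.1) = 94 − 9.68 = 84.32 dB.
blower: 81 − 20·log₁₀(35.1/4.1) = 81 − 18.65 = 62.35 dB.
grinder: 89 − 20·log₁₀(15.8/4.1) = 89 − 11.72 = 77.28 dB.
Σ 10^(L/10) = 3.267e+08 → L_total = 10·log₁₀(3.267e+08) = 85.14 dB.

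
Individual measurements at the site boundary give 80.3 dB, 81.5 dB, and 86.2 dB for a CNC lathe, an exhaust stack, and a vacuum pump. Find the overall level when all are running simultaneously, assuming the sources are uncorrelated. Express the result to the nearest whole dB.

Incoherent sources combine by intensity addition: L_total = 10·log₁₀(Σ 10^(L_i/10)).
Σ 10^(L/10) = 10^(80.3/10) + 10^(81.5/10) + 10^(86.2/10) = 6.653e+08.
L_total = 10·log₁₀(6.653e+08) = 88.23 dB.

88 dB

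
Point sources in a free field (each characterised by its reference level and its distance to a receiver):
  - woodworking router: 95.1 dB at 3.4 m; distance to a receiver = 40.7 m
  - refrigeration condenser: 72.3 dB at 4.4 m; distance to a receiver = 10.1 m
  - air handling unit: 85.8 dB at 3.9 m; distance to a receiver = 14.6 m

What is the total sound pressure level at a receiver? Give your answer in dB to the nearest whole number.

77 dB

First find each source's level at the receiver (point-source: −20·log₁₀(r/r_ref)), then combine on an intensity basis.
woodworking router: 95.1 − 20·log₁₀(40.7/3.4) = 95.1 − 21.56 = 73.54 dB.
refrigeration condenser: 72.3 − 20·log₁₀(10.1/4.4) = 72.3 − 7.22 = 65.08 dB.
air handling unit: 85.8 − 20·log₁₀(14.6/3.9) = 85.8 − 11.47 = 74.33 dB.
Σ 10^(L/10) = 5.293e+07 → L_total = 10·log₁₀(5.293e+07) = 77.24 dB.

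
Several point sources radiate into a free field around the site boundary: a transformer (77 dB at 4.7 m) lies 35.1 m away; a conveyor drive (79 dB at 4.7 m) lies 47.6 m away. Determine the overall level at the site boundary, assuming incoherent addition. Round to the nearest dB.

Apply inverse-square spreading to bring every level to the receiver, then sum 10^(L/10).
transformer: 77 − 20·log₁₀(35.1/4.7) = 77 − 17.46 = 59.54 dB.
conveyor drive: 79 − 20·log₁₀(47.6/4.7) = 79 − 20.11 = 58.89 dB.
Σ 10^(L/10) = 1.673e+06 → L_total = 10·log₁₀(1.673e+06) = 62.24 dB.

62 dB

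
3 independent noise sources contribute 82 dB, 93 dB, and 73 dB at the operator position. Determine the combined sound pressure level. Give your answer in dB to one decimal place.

93.4 dB

For uncorrelated sources the intensities add, so convert each level to linear form, sum, and take 10·log₁₀ of the total.
Σ 10^(L/10) = 10^(82/10) + 10^(93/10) + 10^(73/10) = 2.174e+09.
L_total = 10·log₁₀(2.174e+09) = 93.37 dB.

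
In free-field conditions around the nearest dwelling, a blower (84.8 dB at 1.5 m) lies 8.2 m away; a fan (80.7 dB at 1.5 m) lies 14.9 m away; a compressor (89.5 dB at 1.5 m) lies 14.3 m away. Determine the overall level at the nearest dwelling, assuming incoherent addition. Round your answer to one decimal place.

Propagate each source to the receiver with L = L_ref − 20·log₁₀(r/r_ref), then add intensities.
blower: 84.8 − 20·log₁₀(8.2/1.5) = 84.8 − 14.75 = 70.05 dB.
fan: 80.7 − 20·log₁₀(14.9/1.5) = 80.7 − 19.94 = 60.76 dB.
compressor: 89.5 − 20·log₁₀(14.3/1.5) = 89.5 − 19.58 = 69.92 dB.
Σ 10^(L/10) = 2.110e+07 → L_total = 10·log₁₀(2.110e+07) = 73.24 dB.

73.2 dB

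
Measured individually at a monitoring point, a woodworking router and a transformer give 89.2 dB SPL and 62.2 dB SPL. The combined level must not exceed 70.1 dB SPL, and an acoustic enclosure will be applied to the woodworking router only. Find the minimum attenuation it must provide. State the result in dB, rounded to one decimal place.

Fixed contribution from the other source: Σ 10^(L/10) = 10^(62.2/10) = 1.660e+06 (62.20 dB SPL).
To meet 70.1 dB SPL overall, the treated woodworking router may contribute at most 10^(70.1/10) − 1.660e+06 = 8.573e+06, i.e. 69.33 dB SPL.
Required insertion loss = 89.2 − 69.33 = 19.87 dB.

19.9 dB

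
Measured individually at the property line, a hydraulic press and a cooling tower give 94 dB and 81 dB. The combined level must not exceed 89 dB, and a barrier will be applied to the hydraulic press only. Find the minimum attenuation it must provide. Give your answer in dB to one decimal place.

Fixed contribution from the other source: Σ 10^(L/10) = 10^(81/10) = 1.259e+08 (81.00 dB).
To meet 89 dB overall, the treated hydraulic press may contribute at most 10^(89/10) − 1.259e+08 = 6.684e+08, i.e. 88.25 dB.
So the hydraulic press must be reduced from 94 to 88.25 dB: IL = 5.75 dB.

5.7 dB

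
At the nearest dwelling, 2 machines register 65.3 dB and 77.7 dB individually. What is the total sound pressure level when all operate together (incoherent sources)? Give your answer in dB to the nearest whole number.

78 dB

Incoherent sources combine by intensity addition: L_total = 10·log₁₀(Σ 10^(L_i/10)).
Σ 10^(L/10) = 10^(65.3/10) + 10^(77.7/10) = 6.227e+07.
L_total = 10·log₁₀(6.227e+07) = 77.94 dB.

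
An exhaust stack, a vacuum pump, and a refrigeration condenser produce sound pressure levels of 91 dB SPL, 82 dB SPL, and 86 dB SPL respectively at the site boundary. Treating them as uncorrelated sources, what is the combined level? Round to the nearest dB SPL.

93 dB SPL

For uncorrelated sources the intensities add, so convert each level to linear form, sum, and take 10·log₁₀ of the total.
Σ 10^(L/10) = 10^(91/10) + 10^(82/10) + 10^(86/10) = 1.816e+09.
L_total = 10·log₁₀(1.816e+09) = 92.59 dB SPL.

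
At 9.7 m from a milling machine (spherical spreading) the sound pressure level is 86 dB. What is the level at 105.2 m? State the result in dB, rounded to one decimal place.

65.3 dB

For a point source, L₂ = L₁ − 20·log₁₀(r₂/r₁).
L₂ = 86 − 20·log₁₀(105.2/9.7) = 86 − 20.705 = 65.30 dB.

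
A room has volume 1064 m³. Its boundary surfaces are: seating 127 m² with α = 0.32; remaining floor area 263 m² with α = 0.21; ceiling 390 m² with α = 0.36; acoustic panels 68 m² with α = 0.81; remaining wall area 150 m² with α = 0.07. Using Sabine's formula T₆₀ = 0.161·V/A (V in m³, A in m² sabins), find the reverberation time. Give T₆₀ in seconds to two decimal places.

0.57 s

A = Σ Sᵢαᵢ = 127·0.32 + 263·0.21 + 390·0.36 + 68·0.81 + 150·0.07 = 301.85 m².
T₆₀ = 0.161·V/A = 0.161·1064/301.85 = 0.568 s.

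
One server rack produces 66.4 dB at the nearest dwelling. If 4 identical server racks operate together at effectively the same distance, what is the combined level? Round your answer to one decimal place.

With 4 equal, uncorrelated contributions the intensity is 4× that of one unit, giving a rise of 10·log₁₀ 4.
L_total = 66.4 + 10·log₁₀(4) = 66.4 + 6.021 = 72.42 dB.

72.4 dB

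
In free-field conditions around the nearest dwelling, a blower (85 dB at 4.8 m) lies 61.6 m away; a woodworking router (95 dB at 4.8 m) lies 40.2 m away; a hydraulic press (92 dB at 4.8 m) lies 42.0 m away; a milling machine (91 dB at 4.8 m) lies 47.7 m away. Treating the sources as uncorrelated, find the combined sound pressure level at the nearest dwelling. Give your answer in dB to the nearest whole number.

First find each source's level at the receiver (point-source: −20·log₁₀(r/r_ref)), then combine on an intensity basis.
blower: 85 − 20·log₁₀(61.6/4.8) = 85 − 22.17 = 62.83 dB.
woodworking router: 95 − 20·log₁₀(40.2/4.8) = 95 − 18.46 = 76.54 dB.
hydraulic press: 92 − 20·log₁₀(42.0/4.8) = 92 − 18.84 = 73.16 dB.
milling machine: 91 − 20·log₁₀(47.7/4.8) = 91 − 19.95 = 71.05 dB.
Σ 10^(L/10) = 8.045e+07 → L_total = 10·log₁₀(8.045e+07) = 79.06 dB.

79 dB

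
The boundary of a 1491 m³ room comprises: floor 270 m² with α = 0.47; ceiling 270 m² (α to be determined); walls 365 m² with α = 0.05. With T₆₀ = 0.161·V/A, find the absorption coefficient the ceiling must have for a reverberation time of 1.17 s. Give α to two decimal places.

Required total absorption A = 0.161·1491/1.17 = 205.17 m².
Absorption from the other surfaces = 270·0.47 + 365·0.05 = 145.15 m², so the ceiling must supply 60.02 m² over 270 m².
α = 60.02/270 = 0.222.

0.22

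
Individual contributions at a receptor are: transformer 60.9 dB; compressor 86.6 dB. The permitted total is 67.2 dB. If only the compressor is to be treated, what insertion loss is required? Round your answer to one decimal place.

20.6 dB

Fixed contribution from the other source: Σ 10^(L/10) = 10^(60.9/10) = 1.230e+06 (60.90 dB).
The limit corresponds to 10^(67.2/10) = 5.248e+06; subtracting the fixed part leaves 4.018e+06 for the compressor, i.e. 66.04 dB.
Required insertion loss = 86.6 − 66.04 = 20.56 dB.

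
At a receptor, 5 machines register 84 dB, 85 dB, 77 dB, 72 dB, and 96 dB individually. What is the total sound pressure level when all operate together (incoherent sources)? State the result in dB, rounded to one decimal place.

For uncorrelated sources the intensities add, so convert each level to linear form, sum, and take 10·log₁₀ of the total.
Σ 10^(L/10) = 10^(84/10) + 10^(85/10) + 10^(77/10) + 10^(72/10) + 10^(96/10) = 4.614e+09.
L_total = 10·log₁₀(4.614e+09) = 96.64 dB.

96.6 dB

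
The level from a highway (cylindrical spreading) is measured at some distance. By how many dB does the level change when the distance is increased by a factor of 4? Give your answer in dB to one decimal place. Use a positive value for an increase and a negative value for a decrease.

-6.0 dB

Line-source spreading: ΔL = −10·log₁₀(r₂/r₁).
ΔL = −10·log₁₀(4) = -6.02 dB.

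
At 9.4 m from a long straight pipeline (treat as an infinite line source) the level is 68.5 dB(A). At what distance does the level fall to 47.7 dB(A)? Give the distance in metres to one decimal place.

1130.1 m

The 20.8 dB drop corresponds to a distance ratio of 10^(20.8/10) for a line source.
r₂ = 9.4·10^((68.5−47.7)/10) = 9.4·10^(20.8/10) = 1130.13 m.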